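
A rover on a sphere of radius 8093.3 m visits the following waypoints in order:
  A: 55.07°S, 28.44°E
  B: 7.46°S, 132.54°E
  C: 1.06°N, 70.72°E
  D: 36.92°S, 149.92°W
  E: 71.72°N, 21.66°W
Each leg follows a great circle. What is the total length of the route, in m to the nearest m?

59148 m

Leg A→B: central angle 1.6027 rad, distance 12970.8 m.
Leg B→C: central angle 1.0863 rad, distance 8791.7 m.
Leg C→D: central angle 2.2366 rad, distance 18101.2 m.
Leg D→E: central angle 2.3828 rad, distance 19284.7 m.
Total: 12970.8 + 8791.7 + 18101.2 + 19284.7 ≈ 59148 m.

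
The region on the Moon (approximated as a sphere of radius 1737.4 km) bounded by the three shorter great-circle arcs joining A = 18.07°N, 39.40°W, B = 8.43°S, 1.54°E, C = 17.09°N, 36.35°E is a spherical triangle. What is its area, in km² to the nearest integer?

1052074 km²

Side lengths (central angles): a = 0.7477, b = 1.2505, c = 0.8434 rad; semiperimeter s = 1.4208.
By l'Huilier's theorem, tan(E/4) = √[tan(s/2) tan((s−a)/2) tan((s−b)/2) tan((s−c)/2)], giving spherical excess E = 0.3485 rad.
Area = E·R² = 0.3485 × (1737.4)² ≈ 1052074 km².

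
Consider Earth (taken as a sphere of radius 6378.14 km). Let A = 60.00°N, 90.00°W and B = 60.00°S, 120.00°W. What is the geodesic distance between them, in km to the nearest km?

Let φ₁ = 1.0472 rad, φ₂ = -1.0472 rad, and Δλ = -0.5236 rad.
Haversine: a = sin²(Δφ/2) + cos φ₁ cos φ₂ sin²(Δλ/2) = 0.7500 + (0.5000)(0.5000)(0.0670) = 0.76675.
Central angle c = 2·arcsin(√a) = 2.13352 rad.
Distance = R·c = 6378.14 × 2.1335 ≈ 13608 km.

13608 km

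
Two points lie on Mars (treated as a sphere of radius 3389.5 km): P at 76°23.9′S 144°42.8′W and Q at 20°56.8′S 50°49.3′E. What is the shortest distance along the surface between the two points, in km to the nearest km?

In radians: φ₁ = -1.3334, φ₂ = -0.3656, Δλ = -164.465° = -2.8705 rad.
cos c = sin φ₁ sin φ₂ + cos φ₁ cos φ₂ cos Δλ = (-0.9720)(-0.3575) + (0.2352)(0.9339)(-0.9635) = 0.13587,
so c = arccos(0.13587) = 1.43451 rad.
Distance = R·c = 3389.5 × 1.4345 ≈ 4862 km.

4862 km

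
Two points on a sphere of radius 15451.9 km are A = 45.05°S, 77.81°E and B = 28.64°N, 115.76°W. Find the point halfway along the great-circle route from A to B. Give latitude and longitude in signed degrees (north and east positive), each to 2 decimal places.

-42.10°, -156.73°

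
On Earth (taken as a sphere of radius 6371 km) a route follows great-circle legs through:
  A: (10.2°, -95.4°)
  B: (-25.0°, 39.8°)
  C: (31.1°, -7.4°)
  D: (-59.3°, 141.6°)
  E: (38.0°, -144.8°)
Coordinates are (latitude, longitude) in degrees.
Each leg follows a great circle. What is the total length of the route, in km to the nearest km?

Leg A→B: central angle 2.3571 rad, distance 15017.2 km.
Leg B→C: central angle 1.2567 rad, distance 8006.3 km.
Leg C→D: central angle 2.5302 rad, distance 16120.0 km.
Leg D→E: central angle 1.9996 rad, distance 12739.5 km.
Total: 15017.2 + 8006.3 + 16120.0 + 12739.5 ≈ 51883 km.

51883 km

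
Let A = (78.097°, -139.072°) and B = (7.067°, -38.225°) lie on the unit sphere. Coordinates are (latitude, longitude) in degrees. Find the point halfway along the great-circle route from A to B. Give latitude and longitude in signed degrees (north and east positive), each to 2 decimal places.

48.49°, -50.22°

The central angle between A and B is δ = 1.4888 rad.
With f = 0.5, the slerp weights are sin((1−f)δ)/sin δ = 0.6798 and sin(fδ)/sin δ = 0.6798.
Weighted sum of the unit vectors: (0.6798)·(-0.1558,-0.1351,0.9785) + (0.6798)·(0.7796,-0.6141,0.1230) = (0.4241, -0.5093, 0.7488).
Converting back: φ = atan2(z, √(x²+y²)) = 48.49°, λ = atan2(y, x) = -50.22°.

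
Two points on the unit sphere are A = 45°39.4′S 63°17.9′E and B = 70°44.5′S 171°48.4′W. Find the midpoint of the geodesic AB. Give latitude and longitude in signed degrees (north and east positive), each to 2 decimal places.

Central angle δ = 0.9965 rad. Interpolating on the sphere with fraction f = 0.5:
P = [sin((1−f)δ)·A + sin(fδ)·B] / sin δ = 0.5692·A + 0.5692·B in Cartesian coordinates,
giving P = (-0.0071, 0.3287, -0.9444), i.e. latitude -70.81°, longitude 91.23°.

-70.81°, 91.23°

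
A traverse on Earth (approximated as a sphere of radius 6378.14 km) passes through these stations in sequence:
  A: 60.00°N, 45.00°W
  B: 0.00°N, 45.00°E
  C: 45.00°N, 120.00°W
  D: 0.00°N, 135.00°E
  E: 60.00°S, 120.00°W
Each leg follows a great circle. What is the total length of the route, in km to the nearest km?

46872 km

Leg A→B: central angle 1.5708 rad, distance 10018.8 km.
Leg B→C: central angle 2.3227 rad, distance 14814.4 km.
Leg C→D: central angle 1.7548 rad, distance 11192.7 km.
Leg D→E: central angle 1.7006 rad, distance 10846.5 km.
Total: 10018.8 + 14814.4 + 11192.7 + 10846.5 ≈ 46872 km.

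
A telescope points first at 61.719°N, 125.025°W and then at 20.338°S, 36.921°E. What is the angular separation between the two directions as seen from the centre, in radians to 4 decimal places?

2.3869 rad

Let φ₁ = 1.0772 rad, φ₂ = -0.3550 rad, and Δλ = 2.8265 rad.
Haversine: a = sin²(Δφ/2) + cos φ₁ cos φ₂ sin²(Δλ/2) = 0.4309 + (0.4738)(0.9377)(0.9754) = 0.86423.
Central angle c = 2·arcsin(√a) = 2.38686 rad.
So the angular separation is 2.3869 rad.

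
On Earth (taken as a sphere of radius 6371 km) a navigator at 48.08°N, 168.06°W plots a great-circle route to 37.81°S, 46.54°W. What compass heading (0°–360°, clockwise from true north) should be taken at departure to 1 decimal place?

98.6°

With φ₁ = 0.8392, φ₂ = -0.6599, Δλ = 2.1209 rad, the forward-azimuth formula gives
θ = atan2( sin Δλ cos φ₂ , cos φ₁ sin φ₂ − sin φ₁ cos φ₂ cos Δλ ) = atan2(0.6735, -0.1022) = 98.63°.
So the initial bearing is 98.6°.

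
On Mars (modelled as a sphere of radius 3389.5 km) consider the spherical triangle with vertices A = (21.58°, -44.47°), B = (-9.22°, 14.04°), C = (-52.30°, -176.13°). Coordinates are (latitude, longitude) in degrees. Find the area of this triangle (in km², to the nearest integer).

Side lengths (central angles): a = 2.0571, b = 2.3037, c = 1.1368 rad; semiperimeter s = 2.7488.
By l'Huilier's theorem, tan(E/4) = √[tan(s/2) tan((s−a)/2) tan((s−b)/2) tan((s−c)/2)], giving spherical excess E = 2.3153 rad.
Area = E·R² = 2.3153 × (3389.5)² ≈ 26599504 km².

26599504 km²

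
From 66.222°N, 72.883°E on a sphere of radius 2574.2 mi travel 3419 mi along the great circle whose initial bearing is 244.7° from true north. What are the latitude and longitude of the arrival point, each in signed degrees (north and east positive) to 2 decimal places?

3.01°, 11.38°

Angular distance δ = d/R = 3419/2574.2 = 1.32818 rad; initial bearing θ = 4.2708 rad.
sin φ₂ = sin φ₁ cos δ + cos φ₁ sin δ cos θ = (0.9151)(0.2402) + (0.4032)(0.9707)(-0.4274) = 0.0526, so φ₂ = 3.01°.
Δλ = atan2(sin θ sin δ cos φ₁, cos δ − sin φ₁ sin φ₂) = atan2(-0.3538, 0.1921) = -61.500°.
λ₂ = 72.883° − 61.500° = 11.38°.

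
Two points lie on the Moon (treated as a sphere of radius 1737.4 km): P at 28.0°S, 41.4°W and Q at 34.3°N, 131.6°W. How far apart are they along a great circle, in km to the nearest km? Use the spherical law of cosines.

3199 km

Let φ₁ = -0.4887 rad, φ₂ = 0.5986 rad, and Δλ = -1.5743 rad.
cos c = sin φ₁ sin φ₂ + cos φ₁ cos φ₂ cos Δλ = (-0.4695)(0.5635) + (0.8829)(0.8261)(-0.0035) = -0.26711,
so c = arccos(-0.26711) = 1.84118 rad.
Distance = R·c = 1737.4 × 1.8412 ≈ 3199 km.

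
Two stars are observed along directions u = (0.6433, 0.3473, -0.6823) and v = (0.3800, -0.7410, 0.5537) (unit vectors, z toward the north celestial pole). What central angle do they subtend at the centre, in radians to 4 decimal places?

1.9722 rad

u·v = -0.3907; |u| = 1.0000, |v| = 1.0000.
cos θ = (u·v)/(|u||v|) = -0.3907, so θ = 1.9722 rad.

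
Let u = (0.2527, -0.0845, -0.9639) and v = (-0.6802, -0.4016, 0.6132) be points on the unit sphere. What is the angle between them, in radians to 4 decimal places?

u·v = -0.7290; |u| = 1.0001, |v| = 1.0000.
cos θ = (u·v)/(|u||v|) = -0.7290, so θ = 2.3876 rad.

2.3876 rad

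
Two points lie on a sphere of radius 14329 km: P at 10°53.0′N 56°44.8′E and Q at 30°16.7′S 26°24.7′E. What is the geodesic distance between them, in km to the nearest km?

12617 km

With latitudes φ₁ = 10.883°, φ₂ = -30.278° and longitude difference Δλ = -30.335°:
cos c = sin φ₁ sin φ₂ + cos φ₁ cos φ₂ cos Δλ = (0.1888)(-0.5042) + (0.9820)(0.8636)(0.8631) = 0.63675,
so c = arccos(0.63675) = 0.88053 rad.
Distance = R·c = 14329 × 0.8805 ≈ 12617 km.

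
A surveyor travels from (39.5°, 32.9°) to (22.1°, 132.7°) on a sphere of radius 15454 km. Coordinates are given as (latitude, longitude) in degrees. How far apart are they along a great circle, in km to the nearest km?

22453 km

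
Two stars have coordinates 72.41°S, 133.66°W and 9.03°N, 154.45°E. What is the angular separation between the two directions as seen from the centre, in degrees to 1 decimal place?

93.3°

With latitudes φ₁ = -72.410°, φ₂ = 9.030° and longitude difference Δλ = -71.890°:
Haversine: a = sin²(Δφ/2) + cos φ₁ cos φ₂ sin²(Δλ/2) = 0.4256 + (0.3022)(0.9876)(0.3446) = 0.52842.
Central angle c = 2·arcsin(√a) = 1.62767 rad.
So the angular separation is 93.3°.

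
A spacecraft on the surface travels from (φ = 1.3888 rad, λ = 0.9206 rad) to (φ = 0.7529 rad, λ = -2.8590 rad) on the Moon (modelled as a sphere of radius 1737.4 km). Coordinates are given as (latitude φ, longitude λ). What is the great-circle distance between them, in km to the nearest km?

1683 km

Let φ₁ = 1.3888 rad, φ₂ = 0.7529 rad, and Δλ = 2.5036 rad.
cos c = sin φ₁ sin φ₂ + cos φ₁ cos φ₂ cos Δλ = (0.9835)(0.6838) + (0.1810)(0.7297)(-0.8033) = 0.56637,
so c = arccos(0.56637) = 0.96870 rad.
Distance = R·c = 1737.4 × 0.9687 ≈ 1683 km.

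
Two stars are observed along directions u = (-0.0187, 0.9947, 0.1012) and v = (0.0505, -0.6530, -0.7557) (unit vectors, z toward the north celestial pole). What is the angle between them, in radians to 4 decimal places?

u·v = -0.7270; |u| = 1.0000, |v| = 1.0000.
cos θ = (u·v)/(|u||v|) = -0.7269, so θ = 2.3846 rad.

2.3846 rad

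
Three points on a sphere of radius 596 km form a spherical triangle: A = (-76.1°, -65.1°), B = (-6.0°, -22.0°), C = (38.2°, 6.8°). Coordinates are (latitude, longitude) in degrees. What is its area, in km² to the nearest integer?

Side lengths (central angles): a = 0.9018, b = 2.1432, c = 1.2913 rad; semiperimeter s = 2.1681.
By l'Huilier's theorem, tan(E/4) = √[tan(s/2) tan((s−a)/2) tan((s−b)/2) tan((s−c)/2)], giving spherical excess E = 0.3590 rad.
Area = E·R² = 0.3590 × (596)² ≈ 127525 km².

127525 km²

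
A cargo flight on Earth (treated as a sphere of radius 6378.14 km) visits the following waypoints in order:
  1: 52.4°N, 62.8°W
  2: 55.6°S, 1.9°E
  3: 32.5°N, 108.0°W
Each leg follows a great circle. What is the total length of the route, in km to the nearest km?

Leg 1→2: central angle 2.1018 rad, distance 13405.7 km.
Leg 2→3: central angle 2.2212 rad, distance 14167.2 km.
Total: 13405.7 + 14167.2 ≈ 27573 km.

27573 km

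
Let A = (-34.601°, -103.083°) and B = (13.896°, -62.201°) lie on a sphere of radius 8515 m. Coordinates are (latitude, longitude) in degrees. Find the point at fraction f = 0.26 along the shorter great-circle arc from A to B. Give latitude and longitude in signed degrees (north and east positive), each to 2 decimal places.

-22.72°, -90.56°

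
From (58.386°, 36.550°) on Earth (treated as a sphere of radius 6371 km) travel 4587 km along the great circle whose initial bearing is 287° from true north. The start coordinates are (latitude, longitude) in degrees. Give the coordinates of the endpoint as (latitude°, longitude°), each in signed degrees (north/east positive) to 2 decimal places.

47.84°, -33.42°

Angular distance δ = d/R = 4587/6371 = 0.71998 rad; initial bearing θ = 5.0091 rad.
sin φ₂ = sin φ₁ cos δ + cos φ₁ sin δ cos θ = (0.8516)(0.7518) + (0.5242)(0.6594)(0.2924) = 0.7413, so φ₂ = 47.84°.
Δλ = atan2(sin θ sin δ cos φ₁, cos δ − sin φ₁ sin φ₂) = atan2(-0.3305, 0.1205) = -69.966°.
λ₂ = 36.550° − 69.966° = -33.42°.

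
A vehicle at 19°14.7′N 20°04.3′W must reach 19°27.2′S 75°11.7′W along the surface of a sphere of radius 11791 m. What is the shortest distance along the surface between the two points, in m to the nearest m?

Let φ₁ = 0.3359 rad, φ₂ = -0.3395 rad, and Δλ = -0.9621 rad.
cos c = sin φ₁ sin φ₂ + cos φ₁ cos φ₂ cos Δλ = (0.3296)(-0.3330) + (0.9441)(0.9429)(0.5718) = 0.39927,
so c = arccos(0.39927) = 1.16008 rad.
Distance = R·c = 11791 × 1.1601 ≈ 13678 m.

13678 m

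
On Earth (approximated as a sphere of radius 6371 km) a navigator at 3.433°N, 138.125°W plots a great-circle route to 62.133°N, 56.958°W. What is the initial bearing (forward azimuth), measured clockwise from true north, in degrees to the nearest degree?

Δλ = 81.167° = 1.4166 rad.
y = sin Δλ · cos φ₂ = (0.9881)(0.4674) = 0.4619
x = cos φ₁ sin φ₂ − sin φ₁ cos φ₂ cos Δλ = (0.9982)(0.8840) − (0.0599)(0.4674)(0.1536) = 0.8782
θ = atan2(y, x) = 27.74°, so the bearing is 28°.

28°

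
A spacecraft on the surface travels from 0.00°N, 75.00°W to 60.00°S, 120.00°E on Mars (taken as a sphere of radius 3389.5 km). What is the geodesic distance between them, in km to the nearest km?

With latitudes φ₁ = 0.000°, φ₂ = -60.000° and longitude difference Δλ = -165.000°:
cos c = sin φ₁ sin φ₂ + cos φ₁ cos φ₂ cos Δλ = (0.0000)(-0.8660) + (1.0000)(0.5000)(-0.9659) = -0.48296,
so c = arccos(-0.48296) = 2.07483 rad.
Distance = R·c = 3389.5 × 2.0748 ≈ 7033 km.

7033 km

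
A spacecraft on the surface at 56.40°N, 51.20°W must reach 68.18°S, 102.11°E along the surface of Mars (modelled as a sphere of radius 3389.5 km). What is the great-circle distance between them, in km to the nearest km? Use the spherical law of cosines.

9651 km

With latitudes φ₁ = 56.400°, φ₂ = -68.180° and longitude difference Δλ = 153.310°:
cos c = sin φ₁ sin φ₂ + cos φ₁ cos φ₂ cos Δλ = (0.8329)(-0.9284) + (0.5534)(0.3717)(-0.8934) = -0.95702,
so c = arccos(-0.95702) = 2.84735 rad.
Distance = R·c = 3389.5 × 2.8474 ≈ 9651 km.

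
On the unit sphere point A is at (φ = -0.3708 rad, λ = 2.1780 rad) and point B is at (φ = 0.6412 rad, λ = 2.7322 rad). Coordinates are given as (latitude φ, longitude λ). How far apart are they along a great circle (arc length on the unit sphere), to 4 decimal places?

With latitudes φ₁ = -21.245°, φ₂ = 36.738° and longitude difference Δλ = 31.753°:
cos c = sin φ₁ sin φ₂ + cos φ₁ cos φ₂ cos Δλ = (-0.3624)(0.5982) + (0.9320)(0.8014)(0.8503) = 0.41837,
so c = arccos(0.41837) = 1.13915 rad.
On the unit sphere the arc length equals the central angle: 1.1391.

1.1391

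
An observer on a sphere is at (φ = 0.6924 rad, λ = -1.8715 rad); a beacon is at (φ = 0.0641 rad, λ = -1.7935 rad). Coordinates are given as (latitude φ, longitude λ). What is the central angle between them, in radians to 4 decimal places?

0.6323 rad

In radians: φ₁ = 0.6924, φ₂ = 0.0641, Δλ = 4.469° = 0.0780 rad.
cos c = sin φ₁ sin φ₂ + cos φ₁ cos φ₂ cos Δλ = (0.6384)(0.0641) + (0.7697)(0.9979)(0.9970) = 0.80669,
so c = arccos(0.80669) = 0.63226 rad.
So the angular separation is 0.6323 rad.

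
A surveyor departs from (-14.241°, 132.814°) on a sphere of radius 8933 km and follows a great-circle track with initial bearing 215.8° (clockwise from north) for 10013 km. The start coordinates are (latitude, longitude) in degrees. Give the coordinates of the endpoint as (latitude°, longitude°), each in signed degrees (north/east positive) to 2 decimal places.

-54.58°, 67.47°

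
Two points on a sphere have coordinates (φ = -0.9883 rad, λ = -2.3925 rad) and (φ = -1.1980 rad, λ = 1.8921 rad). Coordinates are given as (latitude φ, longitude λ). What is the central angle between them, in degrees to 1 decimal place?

46.0°

In radians: φ₁ = -0.9883, φ₂ = -1.1980, Δλ = -114.511° = -1.9986 rad.
cos c = sin φ₁ sin φ₂ + cos φ₁ cos φ₂ cos Δλ = (-0.8351)(-0.9313) + (0.5501)(0.3642)(-0.4149) = 0.69461,
so c = arccos(0.69461) = 0.80292 rad.
So the angular separation is 46.0°.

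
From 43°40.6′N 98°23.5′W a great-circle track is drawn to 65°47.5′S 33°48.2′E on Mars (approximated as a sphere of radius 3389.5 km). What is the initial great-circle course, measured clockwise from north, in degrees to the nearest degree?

147°

Δλ = 132.195° = 2.3072 rad.
y = sin Δλ · cos φ₂ = (0.7409)(0.4101) = 0.3038
x = cos φ₁ sin φ₂ − sin φ₁ cos φ₂ cos Δλ = (0.7232)(-0.9121) − (0.6906)(0.4101)(-0.6717) = -0.4694
θ = atan2(y, x) = 147.09°, so the bearing is 147°.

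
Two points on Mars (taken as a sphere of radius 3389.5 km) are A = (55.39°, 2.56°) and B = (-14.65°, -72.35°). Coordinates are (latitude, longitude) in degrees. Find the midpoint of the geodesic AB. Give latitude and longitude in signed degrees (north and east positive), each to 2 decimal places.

24.64°, -46.17°

Central angle δ = 1.6359 rad. Interpolating on the sphere with fraction f = 0.5:
P = [sin((1−f)δ)·A + sin(fδ)·B] / sin δ = 0.7313·A + 0.7313·B in Cartesian coordinates,
giving P = (0.6295, -0.6557, 0.4169), i.e. latitude 24.64°, longitude -46.17°.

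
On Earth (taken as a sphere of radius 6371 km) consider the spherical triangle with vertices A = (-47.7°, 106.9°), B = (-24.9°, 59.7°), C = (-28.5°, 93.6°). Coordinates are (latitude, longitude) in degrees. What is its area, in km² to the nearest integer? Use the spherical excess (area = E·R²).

3975905 km²

Side lengths (central angles): a = 0.5306, b = 0.3804, c = 0.7581 rad; semiperimeter s = 0.8345.
By l'Huilier's theorem, tan(E/4) = √[tan(s/2) tan((s−a)/2) tan((s−b)/2) tan((s−c)/2)], giving spherical excess E = 0.0980 rad.
Area = E·R² = 0.0980 × (6371)² ≈ 3975905 km².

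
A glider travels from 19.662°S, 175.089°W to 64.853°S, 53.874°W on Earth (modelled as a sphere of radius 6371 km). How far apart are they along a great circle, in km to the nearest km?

9387 km

In radians: φ₁ = -0.3432, φ₂ = -1.1319, Δλ = 121.215° = 2.1156 rad.
cos c = sin φ₁ sin φ₂ + cos φ₁ cos φ₂ cos Δλ = (-0.3365)(-0.9052) + (0.9417)(0.4249)(-0.5183) = 0.09719,
so c = arccos(0.09719) = 1.47345 rad.
Distance = R·c = 6371 × 1.4734 ≈ 9387 km.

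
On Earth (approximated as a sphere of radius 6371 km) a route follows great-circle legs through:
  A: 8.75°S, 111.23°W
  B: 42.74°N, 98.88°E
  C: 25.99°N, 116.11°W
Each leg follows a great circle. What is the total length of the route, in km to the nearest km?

26806 km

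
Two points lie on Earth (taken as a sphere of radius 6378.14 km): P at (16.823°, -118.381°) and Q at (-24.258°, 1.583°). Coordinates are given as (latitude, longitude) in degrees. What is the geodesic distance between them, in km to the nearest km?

13770 km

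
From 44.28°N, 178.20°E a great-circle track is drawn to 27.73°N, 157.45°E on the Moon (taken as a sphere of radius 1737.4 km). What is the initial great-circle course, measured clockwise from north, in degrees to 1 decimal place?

With φ₁ = 0.7728, φ₂ = 0.4840, Δλ = -0.3622 rad, the forward-azimuth formula gives
θ = atan2( sin Δλ cos φ₂ , cos φ₁ sin φ₂ − sin φ₁ cos φ₂ cos Δλ ) = atan2(-0.3136, -0.2448) = -127.97°.
Adding 360° brings this into [0°, 360°): 232.0°.

232.0°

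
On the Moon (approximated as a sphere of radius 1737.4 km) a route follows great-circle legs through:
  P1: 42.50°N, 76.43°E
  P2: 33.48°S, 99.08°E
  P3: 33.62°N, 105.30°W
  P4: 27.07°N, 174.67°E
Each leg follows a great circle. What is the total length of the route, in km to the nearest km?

9283 km

Leg P1→P2: central angle 1.3747 rad, distance 2388.4 km.
Leg P2→P3: central angle 2.7878 rad, distance 4843.5 km.
Leg P3→P4: central angle 1.1806 rad, distance 2051.2 km.
Total: 2388.4 + 4843.5 + 2051.2 ≈ 9283 km.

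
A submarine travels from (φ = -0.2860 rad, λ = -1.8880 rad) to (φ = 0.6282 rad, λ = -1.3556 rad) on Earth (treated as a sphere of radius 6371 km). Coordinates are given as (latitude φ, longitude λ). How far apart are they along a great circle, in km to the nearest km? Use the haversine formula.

6650 km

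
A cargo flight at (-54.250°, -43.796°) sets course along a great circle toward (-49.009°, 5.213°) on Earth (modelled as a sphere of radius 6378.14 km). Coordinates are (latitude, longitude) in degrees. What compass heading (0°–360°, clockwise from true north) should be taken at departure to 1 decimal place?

100.5°

Δλ = 49.009° = 0.8554 rad.
y = sin Δλ · cos φ₂ = (0.7548)(0.6559) = 0.4951
x = cos φ₁ sin φ₂ − sin φ₁ cos φ₂ cos Δλ = (0.5842)(-0.7548) − (-0.8116)(0.6559)(0.6559) = -0.0918
θ = atan2(y, x) = 100.51°, so the bearing is 100.5°.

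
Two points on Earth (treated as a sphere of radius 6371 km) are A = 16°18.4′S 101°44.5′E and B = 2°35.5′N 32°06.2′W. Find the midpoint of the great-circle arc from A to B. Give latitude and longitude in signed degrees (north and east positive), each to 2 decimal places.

-17.04°, 32.13°

The central angle between A and B is δ = 2.3143 rad.
With f = 0.5, the slerp weights are sin((1−f)δ)/sin δ = 1.2439 and sin(fδ)/sin δ = 1.2439.
Weighted sum of the unit vectors: (1.2439)·(-0.1953,0.9397,-0.2808) + (1.2439)·(0.8462,-0.5309,0.0452) = (0.8097, 0.5085, -0.2930).
Converting back: φ = atan2(z, √(x²+y²)) = -17.04°, λ = atan2(y, x) = 32.13°.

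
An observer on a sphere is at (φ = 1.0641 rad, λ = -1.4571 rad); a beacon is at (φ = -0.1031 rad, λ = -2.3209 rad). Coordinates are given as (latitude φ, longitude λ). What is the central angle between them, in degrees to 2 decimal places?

In radians: φ₁ = 1.0641, φ₂ = -0.1031, Δλ = -49.492° = -0.8638 rad.
Haversine: a = sin²(Δφ/2) + cos φ₁ cos φ₂ sin²(Δλ/2) = 0.3036 + (0.4853)(0.9947)(0.1752) = 0.38822.
Central angle c = 2·arcsin(√a) = 1.34533 rad.
So the angular separation is 77.08°.

77.08°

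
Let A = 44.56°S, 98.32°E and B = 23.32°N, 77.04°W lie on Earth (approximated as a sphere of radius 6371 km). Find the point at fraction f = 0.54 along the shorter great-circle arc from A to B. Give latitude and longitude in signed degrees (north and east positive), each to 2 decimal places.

-48.61°, -63.95°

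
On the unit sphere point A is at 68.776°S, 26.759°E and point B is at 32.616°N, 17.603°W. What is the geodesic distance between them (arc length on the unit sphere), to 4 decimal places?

Let φ₁ = -1.2004 rad, φ₂ = 0.5693 rad, and Δλ = -0.7743 rad.
cos c = sin φ₁ sin φ₂ + cos φ₁ cos φ₂ cos Δλ = (-0.9322)(0.5390) + (0.3620)(0.8423)(0.7149) = -0.28444,
so c = arccos(-0.28444) = 1.85922 rad.
On the unit sphere the arc length equals the central angle: 1.8592.

1.8592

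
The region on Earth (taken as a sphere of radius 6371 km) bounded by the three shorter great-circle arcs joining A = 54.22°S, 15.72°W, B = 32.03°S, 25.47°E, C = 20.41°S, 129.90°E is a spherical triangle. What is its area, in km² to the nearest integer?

27628175 km²

Side lengths (central angles): a = 1.5838, b = 1.7409, c = 0.6380 rad; semiperimeter s = 1.9814.
By l'Huilier's theorem, tan(E/4) = √[tan(s/2) tan((s−a)/2) tan((s−b)/2) tan((s−c)/2)], giving spherical excess E = 0.6807 rad.
Area = E·R² = 0.6807 × (6371)² ≈ 27628175 km².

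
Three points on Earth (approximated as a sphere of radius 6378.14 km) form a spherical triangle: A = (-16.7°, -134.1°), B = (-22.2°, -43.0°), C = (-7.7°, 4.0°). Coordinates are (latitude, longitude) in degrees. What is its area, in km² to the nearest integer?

5326718 km²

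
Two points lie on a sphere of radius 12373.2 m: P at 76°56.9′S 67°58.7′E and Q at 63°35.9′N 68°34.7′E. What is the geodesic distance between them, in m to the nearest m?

Let φ₁ = -1.3430 rad, φ₂ = 1.1100 rad, and Δλ = 0.0105 rad.
Haversine: a = sin²(Δφ/2) + cos φ₁ cos φ₂ sin²(Δλ/2) = 0.8861 + (0.2258)(0.4447)(0.0000) = 0.88607.
Central angle c = 2·arcsin(√a) = 2.45301 rad.
Distance = R·c = 12373.2 × 2.4530 ≈ 30352 m.

30352 m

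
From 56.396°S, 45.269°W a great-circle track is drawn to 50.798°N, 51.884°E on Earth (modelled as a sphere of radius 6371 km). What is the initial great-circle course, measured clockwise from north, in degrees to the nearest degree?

With φ₁ = -0.9843, φ₂ = 0.8866, Δλ = 1.6956 rad, the forward-azimuth formula gives
θ = atan2( sin Δλ cos φ₂ , cos φ₁ sin φ₂ − sin φ₁ cos φ₂ cos Δλ ) = atan2(0.6271, 0.3633) = 59.91°.
So the initial bearing is 60°.

60°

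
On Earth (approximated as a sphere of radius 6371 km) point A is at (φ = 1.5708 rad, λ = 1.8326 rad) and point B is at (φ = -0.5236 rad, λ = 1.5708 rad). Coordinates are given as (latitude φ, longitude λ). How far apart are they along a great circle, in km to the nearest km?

With latitudes φ₁ = 90.000°, φ₂ = -30.000° and longitude difference Δλ = -15.000°:
cos c = sin φ₁ sin φ₂ + cos φ₁ cos φ₂ cos Δλ = (1.0000)(-0.5000) + (-0.0000)(0.8660)(0.9659) = -0.50000,
so c = arccos(-0.50000) = 2.09440 rad.
Distance = R·c = 6371 × 2.0944 ≈ 13343 km.

13343 km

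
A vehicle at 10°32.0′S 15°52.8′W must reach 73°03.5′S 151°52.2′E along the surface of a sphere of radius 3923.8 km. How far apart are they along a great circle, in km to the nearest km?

6577 km

With latitudes φ₁ = -10.533°, φ₂ = -73.058° and longitude difference Δλ = 167.750°:
cos c = sin φ₁ sin φ₂ + cos φ₁ cos φ₂ cos Δλ = (-0.1828)(-0.9566) + (0.9831)(0.2914)(-0.9772) = -0.10509,
so c = arccos(-0.10509) = 1.67608 rad.
Distance = R·c = 3923.8 × 1.6761 ≈ 6577 km.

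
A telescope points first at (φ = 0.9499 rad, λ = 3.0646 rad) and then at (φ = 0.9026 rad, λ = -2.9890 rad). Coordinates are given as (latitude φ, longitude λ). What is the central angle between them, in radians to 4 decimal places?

0.1456 rad

With latitudes φ₁ = 54.425°, φ₂ = 51.715° and longitude difference Δλ = 13.154°:
Haversine: a = sin²(Δφ/2) + cos φ₁ cos φ₂ sin²(Δλ/2) = 0.0006 + (0.5818)(0.6196)(0.0131) = 0.00529.
Central angle c = 2·arcsin(√a) = 0.14557 rad.
So the angular separation is 0.1456 rad.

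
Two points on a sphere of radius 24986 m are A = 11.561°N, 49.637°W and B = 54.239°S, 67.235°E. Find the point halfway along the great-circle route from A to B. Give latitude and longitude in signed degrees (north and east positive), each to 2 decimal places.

-34.61°, -13.56°

Central angle δ = 2.0058 rad. Interpolating on the sphere with fraction f = 0.5:
P = [sin((1−f)δ)·A + sin(fδ)·B] / sin δ = 0.9296·A + 0.9296·B in Cartesian coordinates,
giving P = (0.8000, -0.1930, -0.5680), i.e. latitude -34.61°, longitude -13.56°.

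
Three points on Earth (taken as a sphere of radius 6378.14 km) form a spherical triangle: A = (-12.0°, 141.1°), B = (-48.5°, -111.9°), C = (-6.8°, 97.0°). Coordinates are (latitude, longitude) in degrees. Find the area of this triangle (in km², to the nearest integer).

Side lengths (central angles): a = 2.0798, b = 0.7639, c = 1.6046 rad; semiperimeter s = 2.2242.
By l'Huilier's theorem, tan(E/4) = √[tan(s/2) tan((s−a)/2) tan((s−b)/2) tan((s−c)/2)], giving spherical excess E = 0.8081 rad.
Area = E·R² = 0.8081 × (6378.14)² ≈ 32873833 km².

32873833 km²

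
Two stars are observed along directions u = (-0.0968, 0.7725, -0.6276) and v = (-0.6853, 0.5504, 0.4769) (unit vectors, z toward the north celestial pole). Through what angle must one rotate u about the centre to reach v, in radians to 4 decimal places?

1.3774 rad

u·v = 0.1922; |u| = 1.0000, |v| = 1.0000.
cos θ = (u·v)/(|u||v|) = 0.1922, so θ = 1.3774 rad.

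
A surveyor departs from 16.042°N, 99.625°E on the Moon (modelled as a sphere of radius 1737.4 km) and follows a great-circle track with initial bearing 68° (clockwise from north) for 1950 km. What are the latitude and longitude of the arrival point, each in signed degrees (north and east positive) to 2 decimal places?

26.37°, 168.47°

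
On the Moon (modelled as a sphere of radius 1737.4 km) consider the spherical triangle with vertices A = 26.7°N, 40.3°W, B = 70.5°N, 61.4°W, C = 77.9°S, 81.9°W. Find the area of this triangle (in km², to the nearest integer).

2226691 km²

Side lengths (central angles): a = 2.5986, b = 1.8748, c = 0.7929 rad; semiperimeter s = 2.6331.
By l'Huilier's theorem, tan(E/4) = √[tan(s/2) tan((s−a)/2) tan((s−b)/2) tan((s−c)/2)], giving spherical excess E = 0.7377 rad.
Area = E·R² = 0.7377 × (1737.4)² ≈ 2226691 km².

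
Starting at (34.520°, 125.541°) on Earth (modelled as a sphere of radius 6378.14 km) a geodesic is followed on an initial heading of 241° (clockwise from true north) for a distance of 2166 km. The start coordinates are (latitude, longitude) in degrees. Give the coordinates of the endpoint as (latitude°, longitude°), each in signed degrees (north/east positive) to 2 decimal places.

23.66°, 106.99°

Angular distance δ = d/R = 2166/6378.14 = 0.33960 rad; initial bearing θ = 4.2062 rad.
sin φ₂ = sin φ₁ cos δ + cos φ₁ sin δ cos θ = (0.5667)(0.9429) + (0.8239)(0.3331)(-0.4848) = 0.4013, so φ₂ = 23.66°.
Δλ = atan2(sin θ sin δ cos φ₁, cos δ − sin φ₁ sin φ₂) = atan2(-0.2400, 0.7155) = -18.546°.
λ₂ = 125.541° − 18.546° = 106.99°.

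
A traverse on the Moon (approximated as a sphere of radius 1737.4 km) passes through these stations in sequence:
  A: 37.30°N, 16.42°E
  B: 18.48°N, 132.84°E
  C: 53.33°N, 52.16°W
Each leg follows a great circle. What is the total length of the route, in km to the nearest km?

6256 km

Leg A→B: central angle 1.7149 rad, distance 2979.5 km.
Leg B→C: central angle 1.8860 rad, distance 3276.7 km.
Total: 2979.5 + 3276.7 ≈ 6256 km.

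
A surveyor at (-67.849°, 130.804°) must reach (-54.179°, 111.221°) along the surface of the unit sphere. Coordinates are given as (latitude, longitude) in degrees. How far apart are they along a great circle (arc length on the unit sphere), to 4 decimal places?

Let φ₁ = -1.1842 rad, φ₂ = -0.9456 rad, and Δλ = -0.3418 rad.
cos c = sin φ₁ sin φ₂ + cos φ₁ cos φ₂ cos Δλ = (-0.9262)(-0.8108) + (0.3770)(0.5853)(0.9422) = 0.95891,
so c = arccos(0.95891) = 0.28767 rad.
On the unit sphere the arc length equals the central angle: 0.2877.

0.2877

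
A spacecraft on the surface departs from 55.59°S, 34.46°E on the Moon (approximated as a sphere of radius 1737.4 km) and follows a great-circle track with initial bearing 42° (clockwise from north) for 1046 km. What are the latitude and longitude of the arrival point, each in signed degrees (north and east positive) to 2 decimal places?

-26.24°, 59.45°

Angular distance δ = d/R = 1046/1737.4 = 0.60205 rad; initial bearing θ = 0.7330 rad.
sin φ₂ = sin φ₁ cos δ + cos φ₁ sin δ cos θ = (-0.8250)(0.8242) + (0.5651)(0.5663)(0.7431) = -0.4421, so φ₂ = -26.24°.
Δλ = atan2(sin θ sin δ cos φ₁, cos δ − sin φ₁ sin φ₂) = atan2(0.2141, 0.4594) = 24.992°.
λ₂ = 34.460° + 24.992° = 59.45°.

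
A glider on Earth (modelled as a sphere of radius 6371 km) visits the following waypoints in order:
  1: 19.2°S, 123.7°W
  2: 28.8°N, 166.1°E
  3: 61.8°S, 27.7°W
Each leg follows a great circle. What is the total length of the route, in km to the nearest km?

25437 km

Leg 1→2: central angle 1.4486 rad, distance 9229.0 km.
Leg 2→3: central angle 2.5440 rad, distance 16208.1 km.
Total: 9229.0 + 16208.1 ≈ 25437 km.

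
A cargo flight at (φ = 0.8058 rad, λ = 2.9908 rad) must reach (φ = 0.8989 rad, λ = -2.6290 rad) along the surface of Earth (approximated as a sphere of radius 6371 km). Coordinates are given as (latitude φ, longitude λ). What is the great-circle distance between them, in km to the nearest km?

In radians: φ₁ = 0.8058, φ₂ = 0.8989, Δλ = 38.009° = 0.6634 rad.
Haversine: a = sin²(Δφ/2) + cos φ₁ cos φ₂ sin²(Δλ/2) = 0.0022 + (0.6925)(0.6225)(0.1060) = 0.04788.
Central angle c = 2·arcsin(√a) = 0.44120 rad.
Distance = R·c = 6371 × 0.4412 ≈ 2811 km.

2811 km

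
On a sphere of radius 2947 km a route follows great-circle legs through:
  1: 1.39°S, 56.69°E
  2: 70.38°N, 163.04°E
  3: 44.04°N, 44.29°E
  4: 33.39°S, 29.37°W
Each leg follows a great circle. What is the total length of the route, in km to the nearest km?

13192 km

Leg 1→2: central angle 1.6884 rad, distance 4975.8 km.
Leg 2→3: central angle 1.0019 rad, distance 2952.6 km.
Leg 3→4: central angle 1.7862 rad, distance 5263.8 km.
Total: 4975.8 + 2952.6 + 5263.8 ≈ 13192 km.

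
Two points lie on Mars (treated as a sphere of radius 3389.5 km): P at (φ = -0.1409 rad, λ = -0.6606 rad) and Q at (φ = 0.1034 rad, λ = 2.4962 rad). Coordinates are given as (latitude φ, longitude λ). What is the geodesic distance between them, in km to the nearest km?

In radians: φ₁ = -0.1409, φ₂ = 0.1034, Δλ = -179.129° = -3.1264 rad.
cos c = sin φ₁ sin φ₂ + cos φ₁ cos φ₂ cos Δλ = (-0.1404)(0.1032) + (0.9901)(0.9947)(-0.9999) = -0.99918,
so c = arccos(-0.99918) = 3.10117 rad.
Distance = R·c = 3389.5 × 3.1012 ≈ 10511 km.

10511 km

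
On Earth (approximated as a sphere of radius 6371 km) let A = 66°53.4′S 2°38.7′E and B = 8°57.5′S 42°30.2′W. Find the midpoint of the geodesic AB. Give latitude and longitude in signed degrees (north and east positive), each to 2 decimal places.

-39.71°, -30.09°

Central angle δ = 1.1410 rad. Interpolating on the sphere with fraction f = 0.5:
P = [sin((1−f)δ)·A + sin(fδ)·B] / sin δ = 0.5941·A + 0.5941·B in Cartesian coordinates,
giving P = (0.6656, -0.3857, -0.6389), i.e. latitude -39.71°, longitude -30.09°.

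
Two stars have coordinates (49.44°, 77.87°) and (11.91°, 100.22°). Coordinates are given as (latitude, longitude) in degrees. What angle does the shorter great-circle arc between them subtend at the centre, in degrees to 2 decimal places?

41.82°

In radians: φ₁ = 0.8629, φ₂ = 0.2079, Δλ = 22.350° = 0.3901 rad.
Haversine: a = sin²(Δφ/2) + cos φ₁ cos φ₂ sin²(Δλ/2) = 0.1035 + (0.6502)(0.9785)(0.0376) = 0.12738.
Central angle c = 2·arcsin(√a) = 0.72990 rad.
So the angular separation is 41.82°.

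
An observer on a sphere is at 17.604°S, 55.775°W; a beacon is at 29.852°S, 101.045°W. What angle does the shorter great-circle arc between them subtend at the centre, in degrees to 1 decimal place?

Let φ₁ = -0.3072 rad, φ₂ = -0.5210 rad, and Δλ = -0.7901 rad.
Haversine: a = sin²(Δφ/2) + cos φ₁ cos φ₂ sin²(Δλ/2) = 0.0114 + (0.9532)(0.8673)(0.1481) = 0.13383.
Central angle c = 2·arcsin(√a) = 0.74904 rad.
So the angular separation is 42.9°.

42.9°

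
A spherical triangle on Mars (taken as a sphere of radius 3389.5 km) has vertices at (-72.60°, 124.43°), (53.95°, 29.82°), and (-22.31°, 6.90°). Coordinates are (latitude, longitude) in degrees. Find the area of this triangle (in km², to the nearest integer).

14435158 km²

Side lengths (central angles): a = 1.3750, b = 1.3342, c = 2.4745 rad; semiperimeter s = 2.5919.
By l'Huilier's theorem, tan(E/4) = √[tan(s/2) tan((s−a)/2) tan((s−b)/2) tan((s−c)/2)], giving spherical excess E = 1.2565 rad.
Area = E·R² = 1.2565 × (3389.5)² ≈ 14435158 km².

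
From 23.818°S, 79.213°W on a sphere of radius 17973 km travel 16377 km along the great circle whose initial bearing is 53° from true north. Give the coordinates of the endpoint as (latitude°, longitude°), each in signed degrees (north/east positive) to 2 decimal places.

Angular distance δ = d/R = 16377/17973 = 0.91120 rad; initial bearing θ = 0.9250 rad.
sin φ₂ = sin φ₁ cos δ + cos φ₁ sin δ cos θ = (-0.4038)(0.6128) + (0.9148)(0.7902)(0.6018) = 0.1876, so φ₂ = 10.81°.
Δλ = atan2(sin θ sin δ cos φ₁, cos δ − sin φ₁ sin φ₂) = atan2(0.5774, 0.6886) = 39.980°.
λ₂ = -79.213° + 39.980° = -39.23°.

10.81°, -39.23°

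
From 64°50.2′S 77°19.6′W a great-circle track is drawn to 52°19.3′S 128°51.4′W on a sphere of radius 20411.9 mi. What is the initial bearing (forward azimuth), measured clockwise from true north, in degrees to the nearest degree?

271°

Δλ = -51.530° = -0.8994 rad.
y = sin Δλ · cos φ₂ = (-0.7829)(0.6112) = -0.4786
x = cos φ₁ sin φ₂ − sin φ₁ cos φ₂ cos Δλ = (0.4252)(-0.7915) − (-0.9051)(0.6112)(0.6221) = 0.0076
θ = atan2(y, x) = -89.09°; adding 360° gives 271°.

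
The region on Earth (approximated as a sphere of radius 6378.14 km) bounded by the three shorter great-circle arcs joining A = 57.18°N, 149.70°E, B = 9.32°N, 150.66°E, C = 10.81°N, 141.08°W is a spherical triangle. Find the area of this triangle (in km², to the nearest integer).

22331726 km²

Side lengths (central angles): a = 1.1708, b = 1.2170, c = 0.8354 rad; semiperimeter s = 1.6116.
By l'Huilier's theorem, tan(E/4) = √[tan(s/2) tan((s−a)/2) tan((s−b)/2) tan((s−c)/2)], giving spherical excess E = 0.5490 rad.
Area = E·R² = 0.5490 × (6378.14)² ≈ 22331726 km².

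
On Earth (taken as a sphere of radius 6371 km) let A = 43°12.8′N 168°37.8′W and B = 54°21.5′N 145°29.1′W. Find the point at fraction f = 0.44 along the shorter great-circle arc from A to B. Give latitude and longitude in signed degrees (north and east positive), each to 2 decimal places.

48.67°, -159.72°

Central angle δ = 0.3272 rad. Interpolating on the sphere with fraction f = 0.44:
P = [sin((1−f)δ)·A + sin(fδ)·B] / sin δ = 0.5669·A + 0.4464·B in Cartesian coordinates,
giving P = (-0.6194, -0.2288, 0.7510), i.e. latitude 48.67°, longitude -159.72°.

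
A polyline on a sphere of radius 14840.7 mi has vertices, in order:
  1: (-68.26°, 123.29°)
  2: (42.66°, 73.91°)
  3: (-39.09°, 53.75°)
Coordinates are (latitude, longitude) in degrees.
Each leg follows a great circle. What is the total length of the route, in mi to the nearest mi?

51972 mi

Leg 1→2: central angle 2.0399 rad, distance 30274.0 mi.
Leg 2→3: central angle 1.4621 rad, distance 21698.0 mi.
Total: 30274.0 + 21698.0 ≈ 51972 mi.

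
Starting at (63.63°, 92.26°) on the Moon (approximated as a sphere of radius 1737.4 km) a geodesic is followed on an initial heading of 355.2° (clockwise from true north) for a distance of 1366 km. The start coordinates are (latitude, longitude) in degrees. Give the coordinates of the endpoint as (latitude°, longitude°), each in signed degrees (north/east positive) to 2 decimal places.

Angular distance δ = d/R = 1366/1737.4 = 0.78623 rad; initial bearing θ = 6.1994 rad.
sin φ₂ = sin φ₁ cos δ + cos φ₁ sin δ cos θ = (0.8959)(0.7065) + (0.4442)(0.7077)(0.9965) = 0.9462, so φ₂ = 71.13°.
Δλ = atan2(sin θ sin δ cos φ₁, cos δ − sin φ₁ sin φ₂) = atan2(-0.0263, -0.1413) = -169.452°.
λ₂ = 92.260° − 169.452° = -77.19°.

71.13°, -77.19°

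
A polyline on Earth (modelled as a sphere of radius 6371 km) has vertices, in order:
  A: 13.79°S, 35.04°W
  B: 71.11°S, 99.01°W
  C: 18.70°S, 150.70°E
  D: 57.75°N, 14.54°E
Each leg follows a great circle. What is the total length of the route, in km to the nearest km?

Leg A→B: central angle 1.1988 rad, distance 7637.3 km.
Leg B→C: central angle 1.3725 rad, distance 8744.2 km.
Leg C→D: central angle 2.2597 rad, distance 14396.8 km.
Total: 7637.3 + 8744.2 + 14396.8 ≈ 30778 km.

30778 km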